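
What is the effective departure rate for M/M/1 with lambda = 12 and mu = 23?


For a stable queue (lambda < mu), throughput = lambda = 12 per hour

12 per hour


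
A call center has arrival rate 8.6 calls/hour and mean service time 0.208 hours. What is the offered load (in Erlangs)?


Offered load a = lambda * E[S] = 8.6 * 0.208 = 1.79 Erlangs

1.79 Erlangs


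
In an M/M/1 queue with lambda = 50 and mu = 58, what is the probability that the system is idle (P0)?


P0 = 1 - rho = 1 - 50/58 = 0.1379

0.1379


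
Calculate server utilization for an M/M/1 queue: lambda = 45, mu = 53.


rho = lambda/mu = 45/53 = 0.8491

0.8491


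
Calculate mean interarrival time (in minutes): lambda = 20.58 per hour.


Mean interarrival time = 60/lambda = 60/20.58 = 2.92 minutes

2.92 minutes


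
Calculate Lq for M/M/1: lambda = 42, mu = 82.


rho = 42/82; Lq = rho^2/(1-rho) = 0.54

0.54


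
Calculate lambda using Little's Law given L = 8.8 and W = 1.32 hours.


lambda = L / W = 8.8 / 1.32 = 6.67 per hour

6.67 per hour


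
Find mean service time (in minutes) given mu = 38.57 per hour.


Mean service time = 60/mu = 60/38.57 = 1.56 minutes

1.56 minutes


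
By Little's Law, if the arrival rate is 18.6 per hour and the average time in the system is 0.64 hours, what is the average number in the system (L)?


L = lambda * W = 18.6 * 0.64 = 11.9

11.9


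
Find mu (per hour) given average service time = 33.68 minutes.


mu = 60 / avg_service_time = 60 / 33.68 = 1.78 per hour

1.78 per hour


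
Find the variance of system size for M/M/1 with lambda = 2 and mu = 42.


rho = 2/42; Var(N) = rho/(1-rho)^2 = 0.05

0.05


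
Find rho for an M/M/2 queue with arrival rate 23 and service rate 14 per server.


rho = lambda/(c*mu) = 23/(2*14) = 0.8214

0.8214


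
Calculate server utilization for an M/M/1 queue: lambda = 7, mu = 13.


rho = lambda/mu = 7/13 = 0.5385

0.5385


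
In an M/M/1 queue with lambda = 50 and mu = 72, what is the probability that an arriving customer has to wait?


P(wait) = rho = lambda/mu = 50/72 = 0.6944

0.6944


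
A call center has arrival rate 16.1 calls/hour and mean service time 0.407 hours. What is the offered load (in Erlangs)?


Offered load a = lambda * E[S] = 16.1 * 0.407 = 6.55 Erlangs

6.55 Erlangs


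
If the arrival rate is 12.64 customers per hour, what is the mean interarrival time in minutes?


Mean interarrival time = 60/lambda = 60/12.64 = 4.75 minutes

4.75 minutes


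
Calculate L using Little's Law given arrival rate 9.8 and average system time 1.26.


L = lambda * W = 9.8 * 1.26 = 12.35

12.35


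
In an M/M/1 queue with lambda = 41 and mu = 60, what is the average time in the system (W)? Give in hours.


W = 1/(mu - lambda) = 1/(60 - 41) = 0.0526 hours

0.0526 hours


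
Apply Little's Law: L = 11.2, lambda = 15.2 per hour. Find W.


W = L / lambda = 11.2 / 15.2 = 0.7368 hours

0.7368 hours


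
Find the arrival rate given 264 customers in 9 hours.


lambda = total arrivals / time = 264 / 9 = 29.33 per hour

29.33 per hour


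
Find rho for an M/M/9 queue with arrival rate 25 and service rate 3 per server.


rho = lambda/(c*mu) = 25/(9*3) = 0.9259

0.9259


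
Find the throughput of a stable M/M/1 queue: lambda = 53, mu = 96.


For a stable queue (lambda < mu), throughput = lambda = 53 per hour

53 per hour


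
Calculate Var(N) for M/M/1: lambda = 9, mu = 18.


rho = 9/18; Var(N) = rho/(1-rho)^2 = 2.0

2.0


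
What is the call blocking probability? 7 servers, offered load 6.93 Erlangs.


B(N,A) = (A^N/N!) / sum(A^k/k!, k=0..N) with N=7, A=6.93 = 0.2445

0.2445


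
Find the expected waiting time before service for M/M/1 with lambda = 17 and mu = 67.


rho = 17/67; Wq = rho/(mu - lambda) = 0.0051 hours

0.0051 hours


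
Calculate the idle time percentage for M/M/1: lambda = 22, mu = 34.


Idle fraction = (1 - rho) * 100 = (1 - 22/34) * 100 = 35.3%

35.3%


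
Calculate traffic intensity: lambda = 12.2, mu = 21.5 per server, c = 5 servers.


rho = lambda / (c * mu) = 12.2 / (5 * 21.5) = 0.1135

0.1135


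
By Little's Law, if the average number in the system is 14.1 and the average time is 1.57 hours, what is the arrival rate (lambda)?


lambda = L / W = 14.1 / 1.57 = 8.98 per hour

8.98 per hour


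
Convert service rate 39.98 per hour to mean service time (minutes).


Mean service time = 60/mu = 60/39.98 = 1.5 minutes

1.5 minutes


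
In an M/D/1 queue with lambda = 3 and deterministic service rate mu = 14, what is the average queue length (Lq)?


M/D/1: Lq = rho^2 / (2*(1-rho)) where rho = 3/14; Lq = 0.03

0.03


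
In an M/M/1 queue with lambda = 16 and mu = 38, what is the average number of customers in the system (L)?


rho = 16/38; L = rho/(1-rho) = 0.73

0.73


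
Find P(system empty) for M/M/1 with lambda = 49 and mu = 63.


P0 = 1 - rho = 1 - 49/63 = 0.2222

0.2222


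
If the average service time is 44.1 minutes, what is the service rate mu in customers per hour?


mu = 60 / avg_service_time = 60 / 44.1 = 1.36 per hour

1.36 per hour


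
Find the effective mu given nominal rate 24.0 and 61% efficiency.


Effective rate = mu * efficiency = 24.0 * 0.61 = 14.64 per hour

14.64 per hour


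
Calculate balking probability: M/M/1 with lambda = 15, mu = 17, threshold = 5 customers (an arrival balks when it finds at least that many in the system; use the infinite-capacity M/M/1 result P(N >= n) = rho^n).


P(N >= 5) = rho^5 = (15/17)^5 = 0.5348

0.5348


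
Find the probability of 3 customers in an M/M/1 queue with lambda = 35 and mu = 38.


rho = 35/38; P(n) = (1-rho)*rho^n = (1-35/38)*(35/38)^3 = 0.0617

0.0617


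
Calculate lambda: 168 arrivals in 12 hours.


lambda = total arrivals / time = 168 / 12 = 14.0 per hour

14.0 per hour


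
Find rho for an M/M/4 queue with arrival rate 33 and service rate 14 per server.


rho = lambda/(c*mu) = 33/(4*14) = 0.5893

0.5893


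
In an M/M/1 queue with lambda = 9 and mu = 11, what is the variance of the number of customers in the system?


rho = 9/11; Var(N) = rho/(1-rho)^2 = 24.75

24.75


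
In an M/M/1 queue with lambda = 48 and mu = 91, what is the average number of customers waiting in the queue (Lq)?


rho = 48/91; Lq = rho^2/(1-rho) = 0.59

0.59


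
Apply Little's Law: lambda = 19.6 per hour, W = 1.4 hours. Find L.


L = lambda * W = 19.6 * 1.4 = 27.44

27.44


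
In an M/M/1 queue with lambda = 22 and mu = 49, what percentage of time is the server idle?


Idle fraction = (1 - rho) * 100 = (1 - 22/49) * 100 = 55.1%

55.1%


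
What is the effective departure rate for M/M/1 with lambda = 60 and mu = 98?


For a stable queue (lambda < mu), throughput = lambda = 60 per hour

60 per hour


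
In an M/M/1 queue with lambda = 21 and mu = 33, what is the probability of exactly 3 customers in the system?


rho = 21/33; P(n) = (1-rho)*rho^n = (1-21/33)*(21/33)^3 = 0.0937

0.0937


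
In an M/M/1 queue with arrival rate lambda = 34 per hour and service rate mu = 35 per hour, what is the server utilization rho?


rho = lambda/mu = 34/35 = 0.9714

0.9714


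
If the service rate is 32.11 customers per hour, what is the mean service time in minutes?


Mean service time = 60/mu = 60/32.11 = 1.87 minutes

1.87 minutes


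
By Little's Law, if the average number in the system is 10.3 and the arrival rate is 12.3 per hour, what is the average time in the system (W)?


W = L / lambda = 10.3 / 12.3 = 0.8374 hours

0.8374 hours


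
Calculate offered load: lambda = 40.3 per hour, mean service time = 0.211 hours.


Offered load a = lambda * E[S] = 40.3 * 0.211 = 8.5 Erlangs

8.5 Erlangs


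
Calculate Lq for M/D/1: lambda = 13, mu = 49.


M/D/1: Lq = rho^2 / (2*(1-rho)) where rho = 13/49; Lq = 0.05

0.05


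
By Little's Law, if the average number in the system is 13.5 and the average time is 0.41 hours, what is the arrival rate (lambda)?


lambda = L / W = 13.5 / 0.41 = 32.93 per hour

32.93 per hour


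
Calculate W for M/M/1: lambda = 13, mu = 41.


W = 1/(mu - lambda) = 1/(41 - 13) = 0.0357 hours

0.0357 hours


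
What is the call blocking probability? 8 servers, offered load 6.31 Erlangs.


B(N,A) = (A^N/N!) / sum(A^k/k!, k=0..N) with N=8, A=6.31 = 0.1393

0.1393


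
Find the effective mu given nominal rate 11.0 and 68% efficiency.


Effective rate = mu * efficiency = 11.0 * 0.68 = 7.48 per hour

7.48 per hour


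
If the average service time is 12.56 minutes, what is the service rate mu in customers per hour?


mu = 60 / avg_service_time = 60 / 12.56 = 4.78 per hour

4.78 per hour


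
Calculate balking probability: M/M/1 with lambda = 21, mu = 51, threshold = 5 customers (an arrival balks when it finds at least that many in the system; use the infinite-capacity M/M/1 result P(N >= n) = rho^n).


P(N >= 5) = rho^5 = (21/51)^5 = 0.0118

0.0118


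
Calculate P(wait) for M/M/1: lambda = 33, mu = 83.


P(wait) = rho = lambda/mu = 33/83 = 0.3976

0.3976


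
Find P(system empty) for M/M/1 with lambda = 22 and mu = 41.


P0 = 1 - rho = 1 - 22/41 = 0.4634

0.4634


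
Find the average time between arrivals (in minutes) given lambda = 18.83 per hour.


Mean interarrival time = 60/lambda = 60/18.83 = 3.19 minutes

3.19 minutes


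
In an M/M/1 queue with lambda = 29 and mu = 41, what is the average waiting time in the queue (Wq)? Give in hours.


rho = 29/41; Wq = rho/(mu - lambda) = 0.0589 hours

0.0589 hours


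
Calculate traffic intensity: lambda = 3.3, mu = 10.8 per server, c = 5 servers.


rho = lambda / (c * mu) = 3.3 / (5 * 10.8) = 0.0611

0.0611


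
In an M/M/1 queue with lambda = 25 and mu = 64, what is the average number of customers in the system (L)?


rho = 25/64; L = rho/(1-rho) = 0.64

0.64


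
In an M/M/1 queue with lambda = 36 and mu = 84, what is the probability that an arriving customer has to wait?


P(wait) = rho = lambda/mu = 36/84 = 0.4286

0.4286


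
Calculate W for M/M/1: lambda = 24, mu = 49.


W = 1/(mu - lambda) = 1/(49 - 24) = 0.04 hours

0.04 hours


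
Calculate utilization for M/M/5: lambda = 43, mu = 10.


rho = lambda/(c*mu) = 43/(5*10) = 0.86

0.86


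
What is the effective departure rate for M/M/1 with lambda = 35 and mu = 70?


For a stable queue (lambda < mu), throughput = lambda = 35 per hour

35 per hour


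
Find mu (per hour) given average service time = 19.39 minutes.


mu = 60 / avg_service_time = 60 / 19.39 = 3.09 per hour

3.09 per hour


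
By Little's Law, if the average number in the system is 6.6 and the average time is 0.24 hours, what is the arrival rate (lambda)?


lambda = L / W = 6.6 / 0.24 = 27.5 per hour

27.5 per hour


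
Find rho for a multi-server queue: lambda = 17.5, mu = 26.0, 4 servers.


rho = lambda / (c * mu) = 17.5 / (4 * 26.0) = 0.1683

0.1683


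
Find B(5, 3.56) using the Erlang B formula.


B(N,A) = (A^N/N!) / sum(A^k/k!, k=0..N) with N=5, A=3.56 = 0.1595

0.1595


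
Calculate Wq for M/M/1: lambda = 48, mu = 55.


rho = 48/55; Wq = rho/(mu - lambda) = 0.1247 hours

0.1247 hours


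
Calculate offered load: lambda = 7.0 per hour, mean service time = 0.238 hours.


Offered load a = lambda * E[S] = 7.0 * 0.238 = 1.67 Erlangs

1.67 Erlangs


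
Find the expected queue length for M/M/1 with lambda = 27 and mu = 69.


rho = 27/69; Lq = rho^2/(1-rho) = 0.25

0.25


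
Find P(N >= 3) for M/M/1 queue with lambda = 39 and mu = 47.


P(N >= 3) = rho^3 = (39/47)^3 = 0.5713

0.5713


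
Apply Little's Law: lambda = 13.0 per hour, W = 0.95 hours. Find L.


L = lambda * W = 13.0 * 0.95 = 12.35

12.35


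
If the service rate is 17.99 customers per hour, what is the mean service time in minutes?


Mean service time = 60/mu = 60/17.99 = 3.34 minutes

3.34 minutes


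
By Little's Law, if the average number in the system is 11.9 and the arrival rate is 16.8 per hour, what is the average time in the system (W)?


W = L / lambda = 11.9 / 16.8 = 0.7083 hours

0.7083 hours


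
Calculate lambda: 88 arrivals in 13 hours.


lambda = total arrivals / time = 88 / 13 = 6.77 per hour

6.77 per hour


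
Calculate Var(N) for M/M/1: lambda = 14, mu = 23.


rho = 14/23; Var(N) = rho/(1-rho)^2 = 3.98

3.98


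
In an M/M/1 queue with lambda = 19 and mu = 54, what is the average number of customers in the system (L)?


rho = 19/54; L = rho/(1-rho) = 0.54

0.54


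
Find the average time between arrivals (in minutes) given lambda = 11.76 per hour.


Mean interarrival time = 60/lambda = 60/11.76 = 5.1 minutes

5.1 minutes


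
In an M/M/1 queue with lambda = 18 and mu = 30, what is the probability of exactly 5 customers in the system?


rho = 18/30; P(n) = (1-rho)*rho^n = (1-18/30)*(18/30)^5 = 0.0311

0.0311


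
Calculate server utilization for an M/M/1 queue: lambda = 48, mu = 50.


rho = lambda/mu = 48/50 = 0.96

0.96


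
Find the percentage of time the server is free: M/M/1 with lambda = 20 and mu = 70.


Idle fraction = (1 - rho) * 100 = (1 - 20/70) * 100 = 71.4%

71.4%


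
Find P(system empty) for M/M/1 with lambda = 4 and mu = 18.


P0 = 1 - rho = 1 - 4/18 = 0.7778

0.7778


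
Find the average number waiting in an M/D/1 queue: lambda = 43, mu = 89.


M/D/1: Lq = rho^2 / (2*(1-rho)) where rho = 43/89; Lq = 0.23

0.23


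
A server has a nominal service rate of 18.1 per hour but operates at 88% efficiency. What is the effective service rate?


Effective rate = mu * efficiency = 18.1 * 0.88 = 15.93 per hour

15.93 per hour


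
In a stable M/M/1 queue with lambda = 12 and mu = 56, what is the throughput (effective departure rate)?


For a stable queue (lambda < mu), throughput = lambda = 12 per hour

12 per hour


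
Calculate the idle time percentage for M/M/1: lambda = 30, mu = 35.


Idle fraction = (1 - rho) * 100 = (1 - 30/35) * 100 = 14.3%

14.3%


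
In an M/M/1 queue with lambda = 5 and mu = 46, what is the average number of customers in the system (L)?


rho = 5/46; L = rho/(1-rho) = 0.12

0.12


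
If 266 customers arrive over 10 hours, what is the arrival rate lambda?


lambda = total arrivals / time = 266 / 10 = 26.6 per hour

26.6 per hour


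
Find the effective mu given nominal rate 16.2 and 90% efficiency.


Effective rate = mu * efficiency = 16.2 * 0.9 = 14.58 per hour

14.58 per hour


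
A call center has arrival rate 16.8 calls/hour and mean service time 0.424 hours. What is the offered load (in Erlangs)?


Offered load a = lambda * E[S] = 16.8 * 0.424 = 7.12 Erlangs

7.12 Erlangs


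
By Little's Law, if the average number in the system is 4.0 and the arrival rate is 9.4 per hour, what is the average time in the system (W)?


W = L / lambda = 4.0 / 9.4 = 0.4255 hours

0.4255 hours


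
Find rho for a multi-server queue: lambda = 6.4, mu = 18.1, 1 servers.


rho = lambda / (c * mu) = 6.4 / (1 * 18.1) = 0.3536

0.3536


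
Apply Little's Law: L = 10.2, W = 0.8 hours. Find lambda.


lambda = L / W = 10.2 / 0.8 = 12.75 per hour

12.75 per hour


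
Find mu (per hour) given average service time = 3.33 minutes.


mu = 60 / avg_service_time = 60 / 3.33 = 18.02 per hour

18.02 per hour


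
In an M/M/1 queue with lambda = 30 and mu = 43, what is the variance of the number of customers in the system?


rho = 30/43; Var(N) = rho/(1-rho)^2 = 7.63

7.63


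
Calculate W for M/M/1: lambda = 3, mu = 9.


W = 1/(mu - lambda) = 1/(9 - 3) = 0.1667 hours

0.1667 hours


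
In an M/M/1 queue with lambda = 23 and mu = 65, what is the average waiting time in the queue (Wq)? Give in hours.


rho = 23/65; Wq = rho/(mu - lambda) = 0.0084 hours

0.0084 hours


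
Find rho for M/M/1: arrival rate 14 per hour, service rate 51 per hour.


rho = lambda/mu = 14/51 = 0.2745

0.2745


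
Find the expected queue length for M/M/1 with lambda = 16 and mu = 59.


rho = 16/59; Lq = rho^2/(1-rho) = 0.1

0.1


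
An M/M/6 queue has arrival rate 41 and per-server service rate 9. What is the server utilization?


rho = lambda/(c*mu) = 41/(6*9) = 0.7593

0.7593


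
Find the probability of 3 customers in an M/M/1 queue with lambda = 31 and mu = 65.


rho = 31/65; P(n) = (1-rho)*rho^n = (1-31/65)*(31/65)^3 = 0.0567

0.0567


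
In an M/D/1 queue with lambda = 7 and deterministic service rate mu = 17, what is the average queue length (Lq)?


M/D/1: Lq = rho^2 / (2*(1-rho)) where rho = 7/17; Lq = 0.14

0.14


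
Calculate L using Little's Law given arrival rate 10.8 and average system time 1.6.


L = lambda * W = 10.8 * 1.6 = 17.28

17.28


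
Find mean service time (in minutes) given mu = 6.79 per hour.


Mean service time = 60/mu = 60/6.79 = 8.84 minutes

8.84 minutes


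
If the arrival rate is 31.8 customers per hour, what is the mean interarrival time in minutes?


Mean interarrival time = 60/lambda = 60/31.8 = 1.89 minutes

1.89 minutes


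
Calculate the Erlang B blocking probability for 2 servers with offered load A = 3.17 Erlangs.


B(N,A) = (A^N/N!) / sum(A^k/k!, k=0..N) with N=2, A=3.17 = 0.5465

0.5465


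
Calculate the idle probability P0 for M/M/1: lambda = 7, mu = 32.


P0 = 1 - rho = 1 - 7/32 = 0.7813

0.7813


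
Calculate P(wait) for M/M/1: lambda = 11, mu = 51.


P(wait) = rho = lambda/mu = 11/51 = 0.2157

0.2157


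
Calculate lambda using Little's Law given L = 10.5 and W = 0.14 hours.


lambda = L / W = 10.5 / 0.14 = 75.0 per hour

75.0 per hour


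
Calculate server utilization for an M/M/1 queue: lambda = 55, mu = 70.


rho = lambda/mu = 55/70 = 0.7857

0.7857


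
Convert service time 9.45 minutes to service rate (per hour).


mu = 60 / avg_service_time = 60 / 9.45 = 6.35 per hour

6.35 per hour


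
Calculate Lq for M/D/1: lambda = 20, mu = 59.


M/D/1: Lq = rho^2 / (2*(1-rho)) where rho = 20/59; Lq = 0.09

0.09


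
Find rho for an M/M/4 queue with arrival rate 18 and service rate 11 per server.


rho = lambda/(c*mu) = 18/(4*11) = 0.4091

0.4091


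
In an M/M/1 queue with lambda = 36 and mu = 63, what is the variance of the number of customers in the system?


rho = 36/63; Var(N) = rho/(1-rho)^2 = 3.11

3.11


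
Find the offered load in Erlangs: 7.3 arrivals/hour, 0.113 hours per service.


Offered load a = lambda * E[S] = 7.3 * 0.113 = 0.82 Erlangs

0.82 Erlangs


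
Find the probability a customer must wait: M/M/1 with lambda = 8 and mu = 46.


P(wait) = rho = lambda/mu = 8/46 = 0.1739

0.1739


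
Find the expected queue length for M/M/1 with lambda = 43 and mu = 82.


rho = 43/82; Lq = rho^2/(1-rho) = 0.58

0.58


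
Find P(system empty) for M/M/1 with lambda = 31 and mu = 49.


P0 = 1 - rho = 1 - 31/49 = 0.3673

0.3673


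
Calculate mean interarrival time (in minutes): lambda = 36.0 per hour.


Mean interarrival time = 60/lambda = 60/36.0 = 1.67 minutes

1.67 minutes


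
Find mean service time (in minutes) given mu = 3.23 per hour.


Mean service time = 60/mu = 60/3.23 = 18.58 minutes

18.58 minutes


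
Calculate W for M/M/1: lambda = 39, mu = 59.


W = 1/(mu - lambda) = 1/(59 - 39) = 0.05 hours

0.05 hours


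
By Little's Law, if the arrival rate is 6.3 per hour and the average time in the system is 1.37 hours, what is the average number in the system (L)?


L = lambda * W = 6.3 * 1.37 = 8.63

8.63


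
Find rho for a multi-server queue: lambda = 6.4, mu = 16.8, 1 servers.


rho = lambda / (c * mu) = 6.4 / (1 * 16.8) = 0.381

0.381


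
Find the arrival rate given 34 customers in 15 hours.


lambda = total arrivals / time = 34 / 15 = 2.27 per hour

2.27 per hour


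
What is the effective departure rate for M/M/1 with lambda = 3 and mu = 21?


For a stable queue (lambda < mu), throughput = lambda = 3 per hour

3 per hour


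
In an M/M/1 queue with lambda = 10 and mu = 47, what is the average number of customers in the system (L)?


rho = 10/47; L = rho/(1-rho) = 0.27

0.27


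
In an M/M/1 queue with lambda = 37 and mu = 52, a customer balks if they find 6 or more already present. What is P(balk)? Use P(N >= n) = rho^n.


P(N >= 6) = rho^6 = (37/52)^6 = 0.1298

0.1298


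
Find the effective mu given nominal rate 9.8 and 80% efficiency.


Effective rate = mu * efficiency = 9.8 * 0.8 = 7.84 per hour

7.84 per hour


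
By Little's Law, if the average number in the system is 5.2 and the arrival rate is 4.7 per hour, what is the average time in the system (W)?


W = L / lambda = 5.2 / 4.7 = 1.1064 hours

1.1064 hours


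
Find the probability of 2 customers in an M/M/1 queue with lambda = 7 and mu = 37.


rho = 7/37; P(n) = (1-rho)*rho^n = (1-7/37)*(7/37)^2 = 0.029

0.029


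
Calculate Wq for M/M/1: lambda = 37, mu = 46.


rho = 37/46; Wq = rho/(mu - lambda) = 0.0894 hours

0.0894 hours


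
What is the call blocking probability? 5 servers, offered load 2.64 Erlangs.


B(N,A) = (A^N/N!) / sum(A^k/k!, k=0..N) with N=5, A=2.64 = 0.0804

0.0804


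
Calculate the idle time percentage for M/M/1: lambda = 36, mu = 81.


Idle fraction = (1 - rho) * 100 = (1 - 36/81) * 100 = 55.6%

55.6%


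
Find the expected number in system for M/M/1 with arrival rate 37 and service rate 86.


rho = 37/86; L = rho/(1-rho) = 0.76

0.76


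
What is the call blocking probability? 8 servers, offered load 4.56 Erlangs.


B(N,A) = (A^N/N!) / sum(A^k/k!, k=0..N) with N=8, A=4.56 = 0.0507

0.0507


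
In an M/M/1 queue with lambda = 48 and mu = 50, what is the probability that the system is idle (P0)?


P0 = 1 - rho = 1 - 48/50 = 0.04

0.04


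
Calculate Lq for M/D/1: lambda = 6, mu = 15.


M/D/1: Lq = rho^2 / (2*(1-rho)) where rho = 6/15; Lq = 0.13

0.13


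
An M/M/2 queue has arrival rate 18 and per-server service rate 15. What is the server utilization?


rho = lambda/(c*mu) = 18/(2*15) = 0.6

0.6


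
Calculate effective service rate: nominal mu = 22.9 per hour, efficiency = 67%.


Effective rate = mu * efficiency = 22.9 * 0.67 = 15.34 per hour

15.34 per hour


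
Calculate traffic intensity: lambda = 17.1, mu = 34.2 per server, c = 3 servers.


rho = lambda / (c * mu) = 17.1 / (3 * 34.2) = 0.1667

0.1667


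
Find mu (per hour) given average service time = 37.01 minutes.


mu = 60 / avg_service_time = 60 / 37.01 = 1.62 per hour

1.62 per hour


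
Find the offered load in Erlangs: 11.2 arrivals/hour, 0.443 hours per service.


Offered load a = lambda * E[S] = 11.2 * 0.443 = 4.96 Erlangs

4.96 Erlangs


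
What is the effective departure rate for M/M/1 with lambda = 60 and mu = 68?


For a stable queue (lambda < mu), throughput = lambda = 60 per hour

60 per hour


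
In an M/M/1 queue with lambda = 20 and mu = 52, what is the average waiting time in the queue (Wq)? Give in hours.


rho = 20/52; Wq = rho/(mu - lambda) = 0.012 hours

0.012 hours


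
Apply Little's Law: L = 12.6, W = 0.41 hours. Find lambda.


lambda = L / W = 12.6 / 0.41 = 30.73 per hour

30.73 per hour


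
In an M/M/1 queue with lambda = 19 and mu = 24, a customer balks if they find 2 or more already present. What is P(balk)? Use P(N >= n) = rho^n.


P(N >= 2) = rho^2 = (19/24)^2 = 0.6267

0.6267


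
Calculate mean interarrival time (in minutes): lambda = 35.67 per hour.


Mean interarrival time = 60/lambda = 60/35.67 = 1.68 minutes

1.68 minutes


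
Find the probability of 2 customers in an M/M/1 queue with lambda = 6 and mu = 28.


rho = 6/28; P(n) = (1-rho)*rho^n = (1-6/28)*(6/28)^2 = 0.0361

0.0361


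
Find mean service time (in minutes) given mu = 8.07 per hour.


Mean service time = 60/mu = 60/8.07 = 7.43 minutes

7.43 minutes


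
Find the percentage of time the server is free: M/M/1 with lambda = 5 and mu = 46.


Idle fraction = (1 - rho) * 100 = (1 - 5/46) * 100 = 89.1%

89.1%


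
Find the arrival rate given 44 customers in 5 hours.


lambda = total arrivals / time = 44 / 5 = 8.8 per hour

8.8 per hour


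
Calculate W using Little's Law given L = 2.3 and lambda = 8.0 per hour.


W = L / lambda = 2.3 / 8.0 = 0.2875 hours

0.2875 hours


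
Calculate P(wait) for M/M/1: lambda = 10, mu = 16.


P(wait) = rho = lambda/mu = 10/16 = 0.625

0.625


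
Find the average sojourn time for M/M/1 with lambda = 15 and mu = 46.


W = 1/(mu - lambda) = 1/(46 - 15) = 0.0323 hours

0.0323 hours


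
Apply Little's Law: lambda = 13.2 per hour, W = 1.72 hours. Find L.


L = lambda * W = 13.2 * 1.72 = 22.7

22.7


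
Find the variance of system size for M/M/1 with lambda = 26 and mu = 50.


rho = 26/50; Var(N) = rho/(1-rho)^2 = 2.26

2.26


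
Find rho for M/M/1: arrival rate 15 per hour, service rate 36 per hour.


rho = lambda/mu = 15/36 = 0.4167

0.4167


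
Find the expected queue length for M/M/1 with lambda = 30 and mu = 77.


rho = 30/77; Lq = rho^2/(1-rho) = 0.25

0.25


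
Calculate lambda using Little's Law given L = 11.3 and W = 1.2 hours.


lambda = L / W = 11.3 / 1.2 = 9.42 per hour

9.42 per hour


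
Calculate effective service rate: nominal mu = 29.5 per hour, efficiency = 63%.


Effective rate = mu * efficiency = 29.5 * 0.63 = 18.59 per hour

18.59 per hour


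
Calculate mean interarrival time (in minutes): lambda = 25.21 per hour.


Mean interarrival time = 60/lambda = 60/25.21 = 2.38 minutes

2.38 minutes


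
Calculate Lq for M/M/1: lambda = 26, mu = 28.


rho = 26/28; Lq = rho^2/(1-rho) = 12.07

12.07


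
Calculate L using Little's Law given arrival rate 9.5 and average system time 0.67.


L = lambda * W = 9.5 * 0.67 = 6.37

6.37


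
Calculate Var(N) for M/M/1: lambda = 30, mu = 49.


rho = 30/49; Var(N) = rho/(1-rho)^2 = 4.07

4.07


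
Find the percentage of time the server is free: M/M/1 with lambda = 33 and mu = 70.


Idle fraction = (1 - rho) * 100 = (1 - 33/70) * 100 = 52.9%

52.9%


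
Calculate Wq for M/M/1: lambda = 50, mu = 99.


rho = 50/99; Wq = rho/(mu - lambda) = 0.0103 hours

0.0103 hours


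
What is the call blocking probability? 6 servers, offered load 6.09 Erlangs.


B(N,A) = (A^N/N!) / sum(A^k/k!, k=0..N) with N=6, A=6.09 = 0.2712

0.2712


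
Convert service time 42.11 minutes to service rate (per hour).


mu = 60 / avg_service_time = 60 / 42.11 = 1.42 per hour

1.42 per hour


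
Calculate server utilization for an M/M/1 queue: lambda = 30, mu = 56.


rho = lambda/mu = 30/56 = 0.5357

0.5357


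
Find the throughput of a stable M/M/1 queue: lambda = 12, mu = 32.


For a stable queue (lambda < mu), throughput = lambda = 12 per hour

12 per hour


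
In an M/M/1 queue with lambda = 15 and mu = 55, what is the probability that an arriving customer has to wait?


P(wait) = rho = lambda/mu = 15/55 = 0.2727

0.2727


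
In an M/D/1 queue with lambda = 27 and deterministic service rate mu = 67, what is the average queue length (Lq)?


M/D/1: Lq = rho^2 / (2*(1-rho)) where rho = 27/67; Lq = 0.14

0.14


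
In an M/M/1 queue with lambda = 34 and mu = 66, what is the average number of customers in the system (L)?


rho = 34/66; L = rho/(1-rho) = 1.06

1.06


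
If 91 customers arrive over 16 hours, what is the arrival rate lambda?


lambda = total arrivals / time = 91 / 16 = 5.69 per hour

5.69 per hour


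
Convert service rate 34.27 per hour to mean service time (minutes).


Mean service time = 60/mu = 60/34.27 = 1.75 minutes

1.75 minutes


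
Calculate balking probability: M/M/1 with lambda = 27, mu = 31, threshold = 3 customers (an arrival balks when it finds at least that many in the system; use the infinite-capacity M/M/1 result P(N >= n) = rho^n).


P(N >= 3) = rho^3 = (27/31)^3 = 0.6607

0.6607


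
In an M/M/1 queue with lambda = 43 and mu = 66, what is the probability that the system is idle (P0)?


P0 = 1 - rho = 1 - 43/66 = 0.3485

0.3485


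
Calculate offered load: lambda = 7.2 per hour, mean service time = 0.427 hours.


Offered load a = lambda * E[S] = 7.2 * 0.427 = 3.07 Erlangs

3.07 Erlangs


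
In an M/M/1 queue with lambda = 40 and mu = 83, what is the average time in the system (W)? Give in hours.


W = 1/(mu - lambda) = 1/(83 - 40) = 0.0233 hours

0.0233 hours


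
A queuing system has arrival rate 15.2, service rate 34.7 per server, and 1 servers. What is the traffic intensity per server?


rho = lambda / (c * mu) = 15.2 / (1 * 34.7) = 0.438

0.438


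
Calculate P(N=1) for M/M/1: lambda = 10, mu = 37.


rho = 10/37; P(n) = (1-rho)*rho^n = (1-10/37)*(10/37)^1 = 0.1972

0.1972


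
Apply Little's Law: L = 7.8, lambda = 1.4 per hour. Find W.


W = L / lambda = 7.8 / 1.4 = 5.5714 hours

5.5714 hours


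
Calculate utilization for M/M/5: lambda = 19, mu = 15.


rho = lambda/(c*mu) = 19/(5*15) = 0.2533

0.2533


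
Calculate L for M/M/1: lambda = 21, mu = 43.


rho = 21/43; L = rho/(1-rho) = 0.95

0.95


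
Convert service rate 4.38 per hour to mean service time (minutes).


Mean service time = 60/mu = 60/4.38 = 13.7 minutes

13.7 minutes


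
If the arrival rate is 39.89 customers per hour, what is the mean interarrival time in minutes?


Mean interarrival time = 60/lambda = 60/39.89 = 1.5 minutes

1.5 minutes


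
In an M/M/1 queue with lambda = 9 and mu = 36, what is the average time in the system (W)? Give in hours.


W = 1/(mu - lambda) = 1/(36 - 9) = 0.037 hours

0.037 hours


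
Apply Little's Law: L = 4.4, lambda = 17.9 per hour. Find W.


W = L / lambda = 4.4 / 17.9 = 0.2458 hours

0.2458 hours


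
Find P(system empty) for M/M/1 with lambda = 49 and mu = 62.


P0 = 1 - rho = 1 - 49/62 = 0.2097

0.2097


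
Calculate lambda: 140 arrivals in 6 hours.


lambda = total arrivals / time = 140 / 6 = 23.33 per hour

23.33 per hour


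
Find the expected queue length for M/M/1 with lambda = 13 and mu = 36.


rho = 13/36; Lq = rho^2/(1-rho) = 0.2

0.2


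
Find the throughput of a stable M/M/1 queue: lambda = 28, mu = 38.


For a stable queue (lambda < mu), throughput = lambda = 28 per hour

28 per hour


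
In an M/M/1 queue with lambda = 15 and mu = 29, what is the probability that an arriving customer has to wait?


P(wait) = rho = lambda/mu = 15/29 = 0.5172

0.5172


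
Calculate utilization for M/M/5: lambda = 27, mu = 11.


rho = lambda/(c*mu) = 27/(5*11) = 0.4909

0.4909


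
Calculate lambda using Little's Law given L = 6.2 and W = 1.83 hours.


lambda = L / W = 6.2 / 1.83 = 3.39 per hour

3.39 per hour


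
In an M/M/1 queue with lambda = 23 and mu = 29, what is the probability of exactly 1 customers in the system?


rho = 23/29; P(n) = (1-rho)*rho^n = (1-23/29)*(23/29)^1 = 0.1641

0.1641


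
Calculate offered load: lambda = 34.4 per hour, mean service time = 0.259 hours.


Offered load a = lambda * E[S] = 34.4 * 0.259 = 8.91 Erlangs

8.91 Erlangs


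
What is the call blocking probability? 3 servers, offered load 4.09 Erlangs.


B(N,A) = (A^N/N!) / sum(A^k/k!, k=0..N) with N=3, A=4.09 = 0.4587

0.4587


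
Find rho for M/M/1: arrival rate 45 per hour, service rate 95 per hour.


rho = lambda/mu = 45/95 = 0.4737

0.4737


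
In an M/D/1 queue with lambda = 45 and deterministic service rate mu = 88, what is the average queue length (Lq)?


M/D/1: Lq = rho^2 / (2*(1-rho)) where rho = 45/88; Lq = 0.27

0.27


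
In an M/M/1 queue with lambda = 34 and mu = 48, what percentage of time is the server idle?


Idle fraction = (1 - rho) * 100 = (1 - 34/48) * 100 = 29.2%

29.2%


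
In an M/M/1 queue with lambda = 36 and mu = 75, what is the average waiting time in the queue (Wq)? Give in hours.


rho = 36/75; Wq = rho/(mu - lambda) = 0.0123 hours

0.0123 hours


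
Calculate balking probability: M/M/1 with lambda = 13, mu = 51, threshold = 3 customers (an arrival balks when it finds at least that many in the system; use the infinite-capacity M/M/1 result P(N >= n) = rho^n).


P(N >= 3) = rho^3 = (13/51)^3 = 0.0166

0.0166


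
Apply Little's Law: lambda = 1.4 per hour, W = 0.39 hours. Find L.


L = lambda * W = 1.4 * 0.39 = 0.55

0.55


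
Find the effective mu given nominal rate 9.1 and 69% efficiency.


Effective rate = mu * efficiency = 9.1 * 0.69 = 6.28 per hour

6.28 per hour


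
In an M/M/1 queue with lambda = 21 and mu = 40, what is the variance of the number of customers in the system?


rho = 21/40; Var(N) = rho/(1-rho)^2 = 2.33

2.33


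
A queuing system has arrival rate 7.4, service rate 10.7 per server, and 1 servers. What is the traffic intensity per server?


rho = lambda / (c * mu) = 7.4 / (1 * 10.7) = 0.6916

0.6916


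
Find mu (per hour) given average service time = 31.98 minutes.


mu = 60 / avg_service_time = 60 / 31.98 = 1.88 per hour

1.88 per hour


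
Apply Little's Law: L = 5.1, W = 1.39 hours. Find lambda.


lambda = L / W = 5.1 / 1.39 = 3.67 per hour

3.67 per hour


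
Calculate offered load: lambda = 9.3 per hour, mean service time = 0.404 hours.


Offered load a = lambda * E[S] = 9.3 * 0.404 = 3.76 Erlangs

3.76 Erlangs


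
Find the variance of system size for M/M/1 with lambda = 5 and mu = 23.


rho = 5/23; Var(N) = rho/(1-rho)^2 = 0.35

0.35


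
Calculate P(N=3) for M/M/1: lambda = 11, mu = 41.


rho = 11/41; P(n) = (1-rho)*rho^n = (1-11/41)*(11/41)^3 = 0.0141

0.0141


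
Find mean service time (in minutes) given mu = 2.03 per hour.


Mean service time = 60/mu = 60/2.03 = 29.56 minutes

29.56 minutes


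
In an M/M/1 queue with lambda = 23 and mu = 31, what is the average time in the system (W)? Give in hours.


W = 1/(mu - lambda) = 1/(31 - 23) = 0.125 hours

0.125 hours


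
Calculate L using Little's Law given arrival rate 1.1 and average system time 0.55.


L = lambda * W = 1.1 * 0.55 = 0.61

0.61


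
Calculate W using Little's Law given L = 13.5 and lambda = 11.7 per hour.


W = L / lambda = 13.5 / 11.7 = 1.1538 hours

1.1538 hours


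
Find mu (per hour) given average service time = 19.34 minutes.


mu = 60 / avg_service_time = 60 / 19.34 = 3.1 per hour

3.1 per hour


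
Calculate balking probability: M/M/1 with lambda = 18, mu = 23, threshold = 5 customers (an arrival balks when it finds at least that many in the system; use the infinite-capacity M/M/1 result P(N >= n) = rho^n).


P(N >= 5) = rho^5 = (18/23)^5 = 0.2936

0.2936


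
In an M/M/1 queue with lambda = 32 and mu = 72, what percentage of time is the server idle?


Idle fraction = (1 - rho) * 100 = (1 - 32/72) * 100 = 55.6%

55.6%


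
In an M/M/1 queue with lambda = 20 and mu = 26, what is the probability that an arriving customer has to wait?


P(wait) = rho = lambda/mu = 20/26 = 0.7692

0.7692


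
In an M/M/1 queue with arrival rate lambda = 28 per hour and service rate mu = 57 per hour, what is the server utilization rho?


rho = lambda/mu = 28/57 = 0.4912

0.4912


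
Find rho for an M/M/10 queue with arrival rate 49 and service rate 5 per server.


rho = lambda/(c*mu) = 49/(10*5) = 0.98

0.98


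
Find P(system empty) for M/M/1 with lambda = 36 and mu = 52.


P0 = 1 - rho = 1 - 36/52 = 0.3077

0.3077


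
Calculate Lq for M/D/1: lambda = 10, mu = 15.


M/D/1: Lq = rho^2 / (2*(1-rho)) where rho = 10/15; Lq = 0.67

0.67


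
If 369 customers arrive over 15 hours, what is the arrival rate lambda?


lambda = total arrivals / time = 369 / 15 = 24.6 per hour

24.6 per hour


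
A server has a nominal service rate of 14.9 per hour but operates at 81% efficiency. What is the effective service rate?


Effective rate = mu * efficiency = 14.9 * 0.81 = 12.07 per hour

12.07 per hour


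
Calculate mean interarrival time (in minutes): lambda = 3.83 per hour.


Mean interarrival time = 60/lambda = 60/3.83 = 15.67 minutes

15.67 minutes


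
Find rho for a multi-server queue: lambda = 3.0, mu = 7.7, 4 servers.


rho = lambda / (c * mu) = 3.0 / (4 * 7.7) = 0.0974

0.0974


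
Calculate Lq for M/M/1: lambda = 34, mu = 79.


rho = 34/79; Lq = rho^2/(1-rho) = 0.33

0.33


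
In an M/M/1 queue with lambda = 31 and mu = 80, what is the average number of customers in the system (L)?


rho = 31/80; L = rho/(1-rho) = 0.63

0.63


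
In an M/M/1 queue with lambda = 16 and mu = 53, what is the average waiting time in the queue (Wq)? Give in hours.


rho = 16/53; Wq = rho/(mu - lambda) = 0.0082 hours

0.0082 hours


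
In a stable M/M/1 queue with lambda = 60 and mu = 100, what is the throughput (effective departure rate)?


For a stable queue (lambda < mu), throughput = lambda = 60 per hour

60 per hour


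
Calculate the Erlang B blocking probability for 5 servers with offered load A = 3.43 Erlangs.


B(N,A) = (A^N/N!) / sum(A^k/k!, k=0..N) with N=5, A=3.43 = 0.1478

0.1478


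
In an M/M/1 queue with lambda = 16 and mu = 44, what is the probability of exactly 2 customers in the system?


rho = 16/44; P(n) = (1-rho)*rho^n = (1-16/44)*(16/44)^2 = 0.0841

0.0841


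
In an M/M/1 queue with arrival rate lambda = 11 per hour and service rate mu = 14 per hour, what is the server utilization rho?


rho = lambda/mu = 11/14 = 0.7857

0.7857


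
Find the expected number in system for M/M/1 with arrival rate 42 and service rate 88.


rho = 42/88; L = rho/(1-rho) = 0.91

0.91


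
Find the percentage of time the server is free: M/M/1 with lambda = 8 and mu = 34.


Idle fraction = (1 - rho) * 100 = (1 - 8/34) * 100 = 76.5%

76.5%


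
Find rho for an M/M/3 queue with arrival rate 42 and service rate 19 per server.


rho = lambda/(c*mu) = 42/(3*19) = 0.7368

0.7368


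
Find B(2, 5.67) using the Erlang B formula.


B(N,A) = (A^N/N!) / sum(A^k/k!, k=0..N) with N=2, A=5.67 = 0.7067

0.7067


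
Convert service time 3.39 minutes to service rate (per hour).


mu = 60 / avg_service_time = 60 / 3.39 = 17.7 per hour

17.7 per hour


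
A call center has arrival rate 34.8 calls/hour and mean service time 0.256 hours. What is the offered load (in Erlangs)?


Offered load a = lambda * E[S] = 34.8 * 0.256 = 8.91 Erlangs

8.91 Erlangs


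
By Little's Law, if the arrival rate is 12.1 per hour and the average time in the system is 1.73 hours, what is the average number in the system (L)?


L = lambda * W = 12.1 * 1.73 = 20.93

20.93


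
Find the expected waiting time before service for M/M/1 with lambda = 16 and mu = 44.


rho = 16/44; Wq = rho/(mu - lambda) = 0.013 hours

0.013 hours


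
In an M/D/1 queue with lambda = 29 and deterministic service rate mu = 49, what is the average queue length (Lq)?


M/D/1: Lq = rho^2 / (2*(1-rho)) where rho = 29/49; Lq = 0.43

0.43


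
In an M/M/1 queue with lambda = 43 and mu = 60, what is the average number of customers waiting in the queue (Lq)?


rho = 43/60; Lq = rho^2/(1-rho) = 1.81

1.81


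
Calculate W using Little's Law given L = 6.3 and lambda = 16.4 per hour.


W = L / lambda = 6.3 / 16.4 = 0.3841 hours

0.3841 hours


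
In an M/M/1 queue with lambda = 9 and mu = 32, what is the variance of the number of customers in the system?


rho = 9/32; Var(N) = rho/(1-rho)^2 = 0.54

0.54
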